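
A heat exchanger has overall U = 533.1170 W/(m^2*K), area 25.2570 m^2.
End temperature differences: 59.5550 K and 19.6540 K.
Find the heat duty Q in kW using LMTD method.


LMTD = 35.9916 K
Q = 533.1170 * 25.2570 * 35.9916 = 484624.7739 W = 484.6248 kW

484.6248 kW


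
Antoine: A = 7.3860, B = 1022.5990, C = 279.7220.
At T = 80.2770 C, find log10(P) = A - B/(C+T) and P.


C+T = 359.9990
B/(C+T) = 2.8406
log10(P) = 7.3860 - 2.8406 = 4.5454
P = 10^4.5454 = 35110.6874 mmHg

35110.6874 mmHg


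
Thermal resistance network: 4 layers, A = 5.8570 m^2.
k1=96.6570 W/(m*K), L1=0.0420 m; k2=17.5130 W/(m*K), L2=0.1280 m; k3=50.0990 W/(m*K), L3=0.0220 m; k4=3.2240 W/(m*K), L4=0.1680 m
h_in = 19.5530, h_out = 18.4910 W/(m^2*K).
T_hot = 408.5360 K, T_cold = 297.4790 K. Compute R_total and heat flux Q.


R_conv_in = 1/(19.5530*5.8570) = 0.0087
R_1 = 0.0420/(96.6570*5.8570) = 7.4189e-05
R_2 = 0.1280/(17.5130*5.8570) = 0.0012
R_3 = 0.0220/(50.0990*5.8570) = 7.4975e-05
R_4 = 0.1680/(3.2240*5.8570) = 0.0089
R_conv_out = 1/(18.4910*5.8570) = 0.0092
R_total = 0.0283 K/W
Q = 111.0570 / 0.0283 = 3929.9184 W

R_total = 0.0283 K/W, Q = 3929.9184 W


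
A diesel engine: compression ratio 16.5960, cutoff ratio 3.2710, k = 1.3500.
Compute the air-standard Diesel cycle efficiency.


r^(k-1) = 2.6730
rc^k = 4.9524
eta = 0.5177 = 51.7705%

51.7705%


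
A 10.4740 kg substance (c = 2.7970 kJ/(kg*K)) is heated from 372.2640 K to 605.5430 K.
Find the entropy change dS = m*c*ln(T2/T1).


T2/T1 = 1.6266
ln(T2/T1) = 0.4865
dS = 10.4740 * 2.7970 * 0.4865 = 14.2530 kJ/K

14.2530 kJ/K


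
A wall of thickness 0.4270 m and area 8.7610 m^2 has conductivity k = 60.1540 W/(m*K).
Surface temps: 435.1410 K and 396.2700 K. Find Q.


dT = 38.8710 K
Q = 60.1540 * 8.7610 * 38.8710 / 0.4270 = 47975.1156 W

47975.1156 W


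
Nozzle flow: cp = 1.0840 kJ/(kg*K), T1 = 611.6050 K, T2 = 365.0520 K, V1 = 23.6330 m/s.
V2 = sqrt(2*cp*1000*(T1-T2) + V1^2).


dT = 246.5530 K
2*cp*1000*dT = 534526.9040
V1^2 = 558.5187
V2 = sqrt(535085.4227) = 731.4953 m/s

731.4953 m/s


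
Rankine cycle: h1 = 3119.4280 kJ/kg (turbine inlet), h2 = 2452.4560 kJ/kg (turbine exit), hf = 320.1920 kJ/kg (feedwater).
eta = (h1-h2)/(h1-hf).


W = 666.9720 kJ/kg
Q_in = 2799.2360 kJ/kg
eta = 0.2383 = 23.8269%

eta = 23.8269%


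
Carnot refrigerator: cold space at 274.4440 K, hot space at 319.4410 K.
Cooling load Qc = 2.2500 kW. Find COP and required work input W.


COP = 274.4440 / 44.9970 = 6.0992
W = 2.2500 / 6.0992 = 0.3689 kW

COP = 6.0992, W = 0.3689 kW


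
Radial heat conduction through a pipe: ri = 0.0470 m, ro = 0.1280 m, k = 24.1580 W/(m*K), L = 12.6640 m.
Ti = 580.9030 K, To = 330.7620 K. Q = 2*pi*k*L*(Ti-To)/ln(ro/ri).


dT = 250.1410 K
ln(ro/ri) = 1.0019
Q = 2*pi*24.1580*12.6640*250.1410 / 1.0019 = 479932.0661 W

479932.0661 W


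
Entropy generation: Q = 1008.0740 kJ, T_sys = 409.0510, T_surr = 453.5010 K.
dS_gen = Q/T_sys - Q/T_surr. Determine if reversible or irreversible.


dS_sys = 1008.0740/409.0510 = 2.4644 kJ/K
dS_surr = -1008.0740/453.5010 = -2.2229 kJ/K
dS_gen = 2.4644 - 2.2229 = 0.2416 kJ/K (irreversible)

dS_gen = 0.2416 kJ/K, irreversible


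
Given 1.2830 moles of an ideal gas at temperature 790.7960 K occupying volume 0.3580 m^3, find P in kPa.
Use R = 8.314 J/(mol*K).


P = nRT/V = 1.2830 * 8.314 * 790.7960 / 0.3580
= 8435.3118 / 0.3580 = 23562.3235 Pa = 23.5623 kPa

23.5623 kPa


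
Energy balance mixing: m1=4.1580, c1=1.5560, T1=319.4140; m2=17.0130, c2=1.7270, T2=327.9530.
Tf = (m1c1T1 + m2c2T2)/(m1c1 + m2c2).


num = 11702.2950
den = 35.8513
Tf = 326.4120 K

326.4120 K


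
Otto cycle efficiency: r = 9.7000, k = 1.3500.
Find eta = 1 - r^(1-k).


r^(k-1) = 2.2150
eta = 1 - 1/2.2150 = 0.5485 = 54.8529%

54.8529%


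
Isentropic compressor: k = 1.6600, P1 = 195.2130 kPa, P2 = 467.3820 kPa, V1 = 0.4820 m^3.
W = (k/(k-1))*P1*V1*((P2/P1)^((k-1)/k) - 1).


(k-1)/k = 0.3976
(P2/P1)^exp = 1.4150
W = 2.5152 * 195.2130 * 0.4820 * (1.4150 - 1) = 98.2091 kJ

98.2091 kJ


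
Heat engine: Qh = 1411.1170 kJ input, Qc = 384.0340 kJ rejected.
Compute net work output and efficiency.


W = 1411.1170 - 384.0340 = 1027.0830 kJ
eta = 1027.0830 / 1411.1170 = 0.7279 = 72.7851%

W = 1027.0830 kJ, eta = 72.7851%


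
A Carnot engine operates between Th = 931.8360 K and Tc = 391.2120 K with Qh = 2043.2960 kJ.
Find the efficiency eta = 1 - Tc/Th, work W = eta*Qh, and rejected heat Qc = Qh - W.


eta = 1 - 391.2120/931.8360 = 0.5802
W = 0.5802 * 2043.2960 = 1185.4606 kJ
Qc = 2043.2960 - 1185.4606 = 857.8354 kJ

eta = 58.0171%, W = 1185.4606 kJ, Qc = 857.8354 kJ


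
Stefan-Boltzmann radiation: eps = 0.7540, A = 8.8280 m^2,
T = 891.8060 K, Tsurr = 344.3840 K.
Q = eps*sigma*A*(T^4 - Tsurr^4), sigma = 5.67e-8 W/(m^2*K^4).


T^4 = 6.3253e+11
Tsurr^4 = 1.4066e+10
Q = 0.7540 * 5.67e-8 * 8.8280 * 6.1846e+11 = 233416.5077 W

233416.5077 W


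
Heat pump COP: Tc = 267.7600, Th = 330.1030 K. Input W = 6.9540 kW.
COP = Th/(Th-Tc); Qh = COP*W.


COP = 330.1030 / 62.3430 = 5.2949
Qh = 5.2949 * 6.9540 = 36.8211 kW

COP = 5.2949, Qh = 36.8211 kW


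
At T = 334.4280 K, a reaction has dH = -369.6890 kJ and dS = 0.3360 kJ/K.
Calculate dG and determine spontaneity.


T*dS = 334.4280 * 0.3360 = 112.3678 kJ
dG = -369.6890 - 112.3678 = -482.0568 kJ (spontaneous)

dG = -482.0568 kJ, spontaneous


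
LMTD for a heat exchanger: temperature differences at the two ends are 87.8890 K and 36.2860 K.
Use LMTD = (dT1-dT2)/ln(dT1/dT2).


dT1/dT2 = 2.4221
ln(dT1/dT2) = 0.8846
LMTD = 51.6030 / 0.8846 = 58.3320 K

58.3320 K


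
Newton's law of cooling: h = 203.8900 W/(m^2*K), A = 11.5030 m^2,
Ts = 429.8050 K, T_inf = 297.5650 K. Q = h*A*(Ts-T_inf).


dT = 132.2400 K
Q = 203.8900 * 11.5030 * 132.2400 = 310148.6436 W

310148.6436 W


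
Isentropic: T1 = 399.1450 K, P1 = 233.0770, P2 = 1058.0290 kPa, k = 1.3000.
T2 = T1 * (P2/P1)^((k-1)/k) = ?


(k-1)/k = 0.2308
(P2/P1)^exp = 1.4178
T2 = 399.1450 * 1.4178 = 565.9078 K

565.9078 K


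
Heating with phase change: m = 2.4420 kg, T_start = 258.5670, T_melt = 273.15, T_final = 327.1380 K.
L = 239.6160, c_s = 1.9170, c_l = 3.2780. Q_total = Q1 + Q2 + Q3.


Q1 (sensible, solid) = 2.4420 * 1.9170 * 14.5830 = 68.2676 kJ
Q2 (latent) = 2.4420 * 239.6160 = 585.1423 kJ
Q3 (sensible, liquid) = 2.4420 * 3.2780 * 53.9880 = 432.1672 kJ
Q_total = 1085.5771 kJ

1085.5771 kJ


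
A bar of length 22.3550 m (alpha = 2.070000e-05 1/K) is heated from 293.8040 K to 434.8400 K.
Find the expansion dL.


dT = 141.0360 K
dL = 2.070000e-05 * 22.3550 * 141.0360 = 0.065264 m
L_final = 22.420264 m

dL = 0.065264 m


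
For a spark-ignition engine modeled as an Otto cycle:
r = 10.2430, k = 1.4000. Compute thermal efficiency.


r^(k-1) = 2.5361
eta = 1 - 1/2.5361 = 0.6057 = 60.5698%

60.5698%


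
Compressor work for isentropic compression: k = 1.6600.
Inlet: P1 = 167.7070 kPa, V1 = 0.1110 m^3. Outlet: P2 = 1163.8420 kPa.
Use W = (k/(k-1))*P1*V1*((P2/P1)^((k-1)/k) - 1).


(k-1)/k = 0.3976
(P2/P1)^exp = 2.1603
W = 2.5152 * 167.7070 * 0.1110 * (2.1603 - 1) = 54.3251 kJ

54.3251 kJ


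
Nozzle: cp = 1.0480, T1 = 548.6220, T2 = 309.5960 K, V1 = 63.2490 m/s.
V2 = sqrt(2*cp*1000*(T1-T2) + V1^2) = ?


dT = 239.0260 K
2*cp*1000*dT = 500998.4960
V1^2 = 4000.4360
V2 = sqrt(504998.9320) = 710.6328 m/s

710.6328 m/s


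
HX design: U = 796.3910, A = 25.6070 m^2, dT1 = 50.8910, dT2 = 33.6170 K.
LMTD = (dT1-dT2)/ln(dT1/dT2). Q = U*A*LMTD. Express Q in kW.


LMTD = 41.6588 K
Q = 796.3910 * 25.6070 * 41.6588 = 849555.7669 W = 849.5558 kW

849.5558 kW


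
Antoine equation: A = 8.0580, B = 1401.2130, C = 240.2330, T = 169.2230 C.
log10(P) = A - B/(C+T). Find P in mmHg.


C+T = 409.4560
B/(C+T) = 3.4221
log10(P) = 8.0580 - 3.4221 = 4.6359
P = 10^4.6359 = 43238.1128 mmHg

43238.1128 mmHg


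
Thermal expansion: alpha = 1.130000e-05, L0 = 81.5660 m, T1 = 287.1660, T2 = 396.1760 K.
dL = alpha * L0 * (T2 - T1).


dT = 109.0100 K
dL = 1.130000e-05 * 81.5660 * 109.0100 = 0.100474 m
L_final = 81.666474 m

dL = 0.100474 m


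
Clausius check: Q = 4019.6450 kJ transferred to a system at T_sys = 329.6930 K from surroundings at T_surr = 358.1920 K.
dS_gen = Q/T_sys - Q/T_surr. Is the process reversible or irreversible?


dS_sys = 4019.6450/329.6930 = 12.1921 kJ/K
dS_surr = -4019.6450/358.1920 = -11.2220 kJ/K
dS_gen = 12.1921 - 11.2220 = 0.9700 kJ/K (irreversible)

dS_gen = 0.9700 kJ/K, irreversible


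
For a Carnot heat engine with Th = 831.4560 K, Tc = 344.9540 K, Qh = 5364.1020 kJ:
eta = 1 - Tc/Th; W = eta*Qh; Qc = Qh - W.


eta = 1 - 344.9540/831.4560 = 0.5851
W = 0.5851 * 5364.1020 = 3138.6464 kJ
Qc = 5364.1020 - 3138.6464 = 2225.4556 kJ

eta = 58.5121%, W = 3138.6464 kJ, Qc = 2225.4556 kJ


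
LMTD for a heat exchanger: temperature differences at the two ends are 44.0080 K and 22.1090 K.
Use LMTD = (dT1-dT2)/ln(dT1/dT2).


dT1/dT2 = 1.9905
ln(dT1/dT2) = 0.6884
LMTD = 21.8990 / 0.6884 = 31.8121 K

31.8121 K


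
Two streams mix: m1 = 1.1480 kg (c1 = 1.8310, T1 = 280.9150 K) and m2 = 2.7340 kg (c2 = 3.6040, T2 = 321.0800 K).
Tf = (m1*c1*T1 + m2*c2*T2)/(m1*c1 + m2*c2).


num = 3754.1891
den = 11.9553
Tf = 314.0182 K

314.0182 K


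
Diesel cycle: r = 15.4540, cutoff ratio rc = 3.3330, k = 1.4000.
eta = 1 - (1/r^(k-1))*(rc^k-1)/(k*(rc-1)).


r^(k-1) = 2.9896
rc^k = 5.3947
eta = 0.5499 = 54.9938%

54.9938%


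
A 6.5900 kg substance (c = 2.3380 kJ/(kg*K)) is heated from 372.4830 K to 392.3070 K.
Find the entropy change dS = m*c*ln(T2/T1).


T2/T1 = 1.0532
ln(T2/T1) = 0.0519
dS = 6.5900 * 2.3380 * 0.0519 = 0.7989 kJ/K

0.7989 kJ/K


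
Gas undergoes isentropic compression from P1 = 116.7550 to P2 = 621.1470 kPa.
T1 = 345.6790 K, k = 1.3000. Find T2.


(k-1)/k = 0.2308
(P2/P1)^exp = 1.4707
T2 = 345.6790 * 1.4707 = 508.3850 K

508.3850 K


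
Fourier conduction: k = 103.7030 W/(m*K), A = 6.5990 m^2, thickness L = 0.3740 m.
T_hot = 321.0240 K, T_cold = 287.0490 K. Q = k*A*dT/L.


dT = 33.9750 K
Q = 103.7030 * 6.5990 * 33.9750 / 0.3740 = 62166.6281 W

62166.6281 W


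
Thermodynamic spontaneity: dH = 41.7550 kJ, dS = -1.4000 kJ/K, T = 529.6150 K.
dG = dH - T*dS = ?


T*dS = 529.6150 * -1.4000 = -741.4610 kJ
dG = 41.7550 + 741.4610 = 783.2160 kJ (non-spontaneous)

dG = 783.2160 kJ, non-spontaneous


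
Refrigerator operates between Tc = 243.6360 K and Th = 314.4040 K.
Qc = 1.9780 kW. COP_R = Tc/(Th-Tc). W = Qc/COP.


COP = 243.6360 / 70.7680 = 3.4427
W = 1.9780 / 3.4427 = 0.5745 kW

COP = 3.4427, W = 0.5745 kW


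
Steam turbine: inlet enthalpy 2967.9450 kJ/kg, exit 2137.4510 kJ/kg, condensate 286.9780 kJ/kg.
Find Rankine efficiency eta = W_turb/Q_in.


W = 830.4940 kJ/kg
Q_in = 2680.9670 kJ/kg
eta = 0.3098 = 30.9774%

eta = 30.9774%


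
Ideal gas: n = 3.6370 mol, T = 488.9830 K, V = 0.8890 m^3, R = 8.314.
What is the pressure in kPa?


P = nRT/V = 3.6370 * 8.314 * 488.9830 / 0.8890
= 14785.8768 / 0.8890 = 16632.0323 Pa = 16.6320 kPa

16.6320 kPa


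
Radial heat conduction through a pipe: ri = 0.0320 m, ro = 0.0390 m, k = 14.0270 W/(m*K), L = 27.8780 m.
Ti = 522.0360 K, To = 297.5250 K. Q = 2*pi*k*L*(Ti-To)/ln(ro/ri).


dT = 224.5110 K
ln(ro/ri) = 0.1978
Q = 2*pi*14.0270*27.8780*224.5110 / 0.1978 = 2788438.6715 W

2788438.6715 W


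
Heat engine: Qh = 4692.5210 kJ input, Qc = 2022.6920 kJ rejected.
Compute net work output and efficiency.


W = 4692.5210 - 2022.6920 = 2669.8290 kJ
eta = 2669.8290 / 4692.5210 = 0.5690 = 56.8954%

W = 2669.8290 kJ, eta = 56.8954%


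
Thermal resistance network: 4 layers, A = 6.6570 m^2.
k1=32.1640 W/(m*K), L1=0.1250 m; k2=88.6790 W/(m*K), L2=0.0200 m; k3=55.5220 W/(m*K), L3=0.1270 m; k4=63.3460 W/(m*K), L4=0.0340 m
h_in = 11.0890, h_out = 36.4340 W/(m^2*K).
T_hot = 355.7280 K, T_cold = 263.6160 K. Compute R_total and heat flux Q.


R_conv_in = 1/(11.0890*6.6570) = 0.0135
R_1 = 0.1250/(32.1640*6.6570) = 0.0006
R_2 = 0.0200/(88.6790*6.6570) = 3.3879e-05
R_3 = 0.1270/(55.5220*6.6570) = 0.0003
R_4 = 0.0340/(63.3460*6.6570) = 8.0627e-05
R_conv_out = 1/(36.4340*6.6570) = 0.0041
R_total = 0.0187 K/W
Q = 92.1120 / 0.0187 = 4922.7530 W

R_total = 0.0187 K/W, Q = 4922.7530 W


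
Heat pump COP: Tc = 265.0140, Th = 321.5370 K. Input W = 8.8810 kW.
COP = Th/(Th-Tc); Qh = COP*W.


COP = 321.5370 / 56.5230 = 5.6886
Qh = 5.6886 * 8.8810 = 50.5205 kW

COP = 5.6886, Qh = 50.5205 kW


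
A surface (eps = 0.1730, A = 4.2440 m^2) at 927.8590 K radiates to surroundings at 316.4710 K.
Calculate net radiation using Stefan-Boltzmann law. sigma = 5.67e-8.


T^4 = 7.4119e+11
Tsurr^4 = 1.0031e+10
Q = 0.1730 * 5.67e-8 * 4.2440 * 7.3116e+11 = 30437.9115 W

30437.9115 W


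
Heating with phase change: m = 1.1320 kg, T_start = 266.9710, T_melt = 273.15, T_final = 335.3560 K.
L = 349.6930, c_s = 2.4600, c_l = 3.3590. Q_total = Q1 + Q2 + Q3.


Q1 (sensible, solid) = 1.1320 * 2.4600 * 6.1790 = 17.2068 kJ
Q2 (latent) = 1.1320 * 349.6930 = 395.8525 kJ
Q3 (sensible, liquid) = 1.1320 * 3.3590 * 62.2060 = 236.5313 kJ
Q_total = 649.5906 kJ

649.5906 kJ


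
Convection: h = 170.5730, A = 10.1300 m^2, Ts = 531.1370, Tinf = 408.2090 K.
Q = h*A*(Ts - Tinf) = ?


dT = 122.9280 K
Q = 170.5730 * 10.1300 * 122.9280 = 212407.8431 W

212407.8431 W


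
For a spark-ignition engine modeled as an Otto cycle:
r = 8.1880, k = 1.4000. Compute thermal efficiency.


r^(k-1) = 2.3188
eta = 1 - 1/2.3188 = 0.5688 = 56.8750%

56.8750%


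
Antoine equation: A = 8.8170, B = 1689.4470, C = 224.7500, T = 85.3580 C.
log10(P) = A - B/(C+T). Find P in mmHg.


C+T = 310.1080
B/(C+T) = 5.4479
log10(P) = 8.8170 - 5.4479 = 3.3691
P = 10^3.3691 = 2339.2086 mmHg

2339.2086 mmHg


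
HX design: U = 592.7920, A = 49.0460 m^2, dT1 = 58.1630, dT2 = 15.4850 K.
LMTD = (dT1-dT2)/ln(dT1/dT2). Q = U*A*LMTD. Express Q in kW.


LMTD = 32.2493 K
Q = 592.7920 * 49.0460 * 32.2493 = 937618.5857 W = 937.6186 kW

937.6186 kW


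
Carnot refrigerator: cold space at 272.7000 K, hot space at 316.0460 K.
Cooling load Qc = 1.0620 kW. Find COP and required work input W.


COP = 272.7000 / 43.3460 = 6.2912
W = 1.0620 / 6.2912 = 0.1688 kW

COP = 6.2912, W = 0.1688 kW


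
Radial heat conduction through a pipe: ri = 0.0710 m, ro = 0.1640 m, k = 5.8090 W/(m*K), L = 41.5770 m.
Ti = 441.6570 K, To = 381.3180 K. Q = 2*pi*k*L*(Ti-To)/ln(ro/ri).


dT = 60.3390 K
ln(ro/ri) = 0.8372
Q = 2*pi*5.8090*41.5770*60.3390 / 0.8372 = 109373.0340 W

109373.0340 W


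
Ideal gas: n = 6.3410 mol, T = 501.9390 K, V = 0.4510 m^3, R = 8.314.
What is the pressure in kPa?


P = nRT/V = 6.3410 * 8.314 * 501.9390 / 0.4510
= 26461.7593 / 0.4510 = 58673.5239 Pa = 58.6735 kPa

58.6735 kPa


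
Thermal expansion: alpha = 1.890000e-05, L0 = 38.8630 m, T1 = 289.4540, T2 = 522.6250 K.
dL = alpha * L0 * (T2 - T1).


dT = 233.1710 K
dL = 1.890000e-05 * 38.8630 * 233.1710 = 0.171267 m
L_final = 39.034267 m

dL = 0.171267 m


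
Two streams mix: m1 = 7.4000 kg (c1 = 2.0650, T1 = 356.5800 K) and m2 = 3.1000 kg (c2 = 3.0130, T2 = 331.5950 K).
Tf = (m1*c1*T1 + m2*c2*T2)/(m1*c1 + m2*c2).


num = 8546.0958
den = 24.6213
Tf = 347.1017 K

347.1017 K


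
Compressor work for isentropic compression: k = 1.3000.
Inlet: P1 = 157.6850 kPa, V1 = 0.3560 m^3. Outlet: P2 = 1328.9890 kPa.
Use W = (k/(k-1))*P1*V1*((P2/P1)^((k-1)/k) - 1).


(k-1)/k = 0.2308
(P2/P1)^exp = 1.6354
W = 4.3333 * 157.6850 * 0.3560 * (1.6354 - 1) = 154.5702 kJ

154.5702 kJ


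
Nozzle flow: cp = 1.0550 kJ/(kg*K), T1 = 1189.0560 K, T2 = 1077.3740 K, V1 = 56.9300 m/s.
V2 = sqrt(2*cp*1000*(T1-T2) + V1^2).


dT = 111.6820 K
2*cp*1000*dT = 235649.0200
V1^2 = 3241.0249
V2 = sqrt(238890.0449) = 488.7638 m/s

488.7638 m/s


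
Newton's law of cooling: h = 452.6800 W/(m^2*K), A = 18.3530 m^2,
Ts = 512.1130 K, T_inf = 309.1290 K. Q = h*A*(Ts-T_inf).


dT = 202.9840 K
Q = 452.6800 * 18.3530 * 202.9840 = 1686398.3875 W

1686398.3875 W


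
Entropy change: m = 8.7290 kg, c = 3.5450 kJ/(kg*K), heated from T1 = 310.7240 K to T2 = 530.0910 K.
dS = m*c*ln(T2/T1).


T2/T1 = 1.7060
ln(T2/T1) = 0.5341
dS = 8.7290 * 3.5450 * 0.5341 = 16.5287 kJ/K

16.5287 kJ/K


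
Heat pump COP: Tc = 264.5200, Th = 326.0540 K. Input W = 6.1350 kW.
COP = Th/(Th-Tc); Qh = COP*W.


COP = 326.0540 / 61.5340 = 5.2988
Qh = 5.2988 * 6.1350 = 32.5079 kW

COP = 5.2988, Qh = 32.5079 kW


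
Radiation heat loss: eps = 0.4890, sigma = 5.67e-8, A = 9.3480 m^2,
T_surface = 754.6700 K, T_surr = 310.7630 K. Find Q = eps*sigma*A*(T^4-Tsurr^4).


T^4 = 3.2436e+11
Tsurr^4 = 9.3265e+09
Q = 0.4890 * 5.67e-8 * 9.3480 * 3.1503e+11 = 81652.3122 W

81652.3122 W


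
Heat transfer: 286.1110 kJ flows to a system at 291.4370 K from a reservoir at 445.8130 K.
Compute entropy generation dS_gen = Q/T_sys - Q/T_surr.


dS_sys = 286.1110/291.4370 = 0.9817 kJ/K
dS_surr = -286.1110/445.8130 = -0.6418 kJ/K
dS_gen = 0.9817 - 0.6418 = 0.3400 kJ/K (irreversible)

dS_gen = 0.3400 kJ/K, irreversible


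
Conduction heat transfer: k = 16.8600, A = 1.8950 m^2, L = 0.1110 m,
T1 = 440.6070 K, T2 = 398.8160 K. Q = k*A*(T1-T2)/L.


dT = 41.7910 K
Q = 16.8600 * 1.8950 * 41.7910 / 0.1110 = 12028.9181 W

12028.9181 W


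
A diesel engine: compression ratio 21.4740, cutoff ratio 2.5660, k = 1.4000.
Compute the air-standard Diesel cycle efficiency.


r^(k-1) = 3.4101
rc^k = 3.7408
eta = 0.6334 = 63.3406%

63.3406%


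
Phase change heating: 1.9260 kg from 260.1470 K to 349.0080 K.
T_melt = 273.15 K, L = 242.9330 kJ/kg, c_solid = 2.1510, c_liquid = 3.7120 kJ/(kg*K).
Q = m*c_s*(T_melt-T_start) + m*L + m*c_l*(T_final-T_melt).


Q1 (sensible, solid) = 1.9260 * 2.1510 * 13.0030 = 53.8692 kJ
Q2 (latent) = 1.9260 * 242.9330 = 467.8890 kJ
Q3 (sensible, liquid) = 1.9260 * 3.7120 * 75.8580 = 542.3325 kJ
Q_total = 1064.0906 kJ

1064.0906 kJ


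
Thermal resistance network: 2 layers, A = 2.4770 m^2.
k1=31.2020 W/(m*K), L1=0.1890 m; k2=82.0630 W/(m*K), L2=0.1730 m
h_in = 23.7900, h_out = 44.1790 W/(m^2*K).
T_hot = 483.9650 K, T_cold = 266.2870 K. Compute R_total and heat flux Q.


R_conv_in = 1/(23.7900*2.4770) = 0.0170
R_1 = 0.1890/(31.2020*2.4770) = 0.0024
R_2 = 0.1730/(82.0630*2.4770) = 0.0009
R_conv_out = 1/(44.1790*2.4770) = 0.0091
R_total = 0.0294 K/W
Q = 217.6780 / 0.0294 = 7402.8652 W

R_total = 0.0294 K/W, Q = 7402.8652 W


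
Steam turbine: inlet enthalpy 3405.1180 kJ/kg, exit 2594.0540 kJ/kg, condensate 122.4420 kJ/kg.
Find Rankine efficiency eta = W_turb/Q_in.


W = 811.0640 kJ/kg
Q_in = 3282.6760 kJ/kg
eta = 0.2471 = 24.7074%

eta = 24.7074%


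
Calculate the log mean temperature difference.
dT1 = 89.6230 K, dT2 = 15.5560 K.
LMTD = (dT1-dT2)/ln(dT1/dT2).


dT1/dT2 = 5.7613
ln(dT1/dT2) = 1.7512
LMTD = 74.0670 / 1.7512 = 42.2958 K

42.2958 K


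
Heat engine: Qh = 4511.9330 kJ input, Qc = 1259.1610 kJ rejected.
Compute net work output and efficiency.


W = 4511.9330 - 1259.1610 = 3252.7720 kJ
eta = 3252.7720 / 4511.9330 = 0.7209 = 72.0926%

W = 3252.7720 kJ, eta = 72.0926%


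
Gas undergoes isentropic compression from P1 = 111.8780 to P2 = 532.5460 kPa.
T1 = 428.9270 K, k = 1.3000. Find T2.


(k-1)/k = 0.2308
(P2/P1)^exp = 1.4334
T2 = 428.9270 * 1.4334 = 614.8306 K

614.8306 K


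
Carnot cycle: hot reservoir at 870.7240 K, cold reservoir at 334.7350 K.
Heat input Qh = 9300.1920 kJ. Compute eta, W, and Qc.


eta = 1 - 334.7350/870.7240 = 0.6156
W = 0.6156 * 9300.1920 = 5724.8917 kJ
Qc = 9300.1920 - 5724.8917 = 3575.3003 kJ

eta = 61.5567%, W = 5724.8917 kJ, Qc = 3575.3003 kJ


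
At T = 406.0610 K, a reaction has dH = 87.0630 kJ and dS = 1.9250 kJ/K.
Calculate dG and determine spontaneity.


T*dS = 406.0610 * 1.9250 = 781.6674 kJ
dG = 87.0630 - 781.6674 = -694.6044 kJ (spontaneous)

dG = -694.6044 kJ, spontaneous


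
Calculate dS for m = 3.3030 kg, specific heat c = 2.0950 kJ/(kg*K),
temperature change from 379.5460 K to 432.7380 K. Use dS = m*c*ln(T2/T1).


T2/T1 = 1.1401
ln(T2/T1) = 0.1312
dS = 3.3030 * 2.0950 * 0.1312 = 0.9076 kJ/K

0.9076 kJ/K


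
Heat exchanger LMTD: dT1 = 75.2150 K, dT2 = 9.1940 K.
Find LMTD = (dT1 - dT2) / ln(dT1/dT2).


dT1/dT2 = 8.1809
ln(dT1/dT2) = 2.1018
LMTD = 66.0210 / 2.1018 = 31.4117 K

31.4117 K


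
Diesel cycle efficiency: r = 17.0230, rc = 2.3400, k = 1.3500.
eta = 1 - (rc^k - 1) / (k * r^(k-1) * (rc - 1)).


r^(k-1) = 2.6969
rc^k = 3.1509
eta = 0.5591 = 55.9111%

55.9111%


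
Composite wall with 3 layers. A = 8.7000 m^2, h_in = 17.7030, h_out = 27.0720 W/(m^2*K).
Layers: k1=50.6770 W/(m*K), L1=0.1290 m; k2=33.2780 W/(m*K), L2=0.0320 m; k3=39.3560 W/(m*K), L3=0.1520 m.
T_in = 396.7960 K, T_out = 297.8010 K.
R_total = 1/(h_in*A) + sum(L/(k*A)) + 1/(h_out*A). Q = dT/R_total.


R_conv_in = 1/(17.7030*8.7000) = 0.0065
R_1 = 0.1290/(50.6770*8.7000) = 0.0003
R_2 = 0.0320/(33.2780*8.7000) = 0.0001
R_3 = 0.1520/(39.3560*8.7000) = 0.0004
R_conv_out = 1/(27.0720*8.7000) = 0.0042
R_total = 0.0116 K/W
Q = 98.9950 / 0.0116 = 8544.5973 W

R_total = 0.0116 K/W, Q = 8544.5973 W


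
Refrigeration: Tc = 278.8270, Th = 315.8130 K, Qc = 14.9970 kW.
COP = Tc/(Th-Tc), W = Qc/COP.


COP = 278.8270 / 36.9860 = 7.5387
W = 14.9970 / 7.5387 = 1.9893 kW

COP = 7.5387, W = 1.9893 kW


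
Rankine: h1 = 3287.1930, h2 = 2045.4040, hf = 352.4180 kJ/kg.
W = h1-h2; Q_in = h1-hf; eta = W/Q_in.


W = 1241.7890 kJ/kg
Q_in = 2934.7750 kJ/kg
eta = 0.4231 = 42.3129%

eta = 42.3129%


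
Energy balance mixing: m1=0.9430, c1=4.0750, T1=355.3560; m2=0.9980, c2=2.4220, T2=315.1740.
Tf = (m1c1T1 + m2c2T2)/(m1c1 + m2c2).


num = 2127.3601
den = 6.2599
Tf = 339.8403 K

339.8403 K


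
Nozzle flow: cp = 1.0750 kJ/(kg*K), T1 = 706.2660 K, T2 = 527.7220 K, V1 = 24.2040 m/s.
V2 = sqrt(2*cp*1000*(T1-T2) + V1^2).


dT = 178.5440 K
2*cp*1000*dT = 383869.6000
V1^2 = 585.8336
V2 = sqrt(384455.4336) = 620.0447 m/s

620.0447 m/s


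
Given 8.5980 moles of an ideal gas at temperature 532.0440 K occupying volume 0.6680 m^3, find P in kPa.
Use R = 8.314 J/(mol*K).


P = nRT/V = 8.5980 * 8.314 * 532.0440 / 0.6680
= 38032.5120 / 0.6680 = 56934.8982 Pa = 56.9349 kPa

56.9349 kPa


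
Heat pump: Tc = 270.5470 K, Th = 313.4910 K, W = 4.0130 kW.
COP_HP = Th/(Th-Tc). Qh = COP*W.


COP = 313.4910 / 42.9440 = 7.3000
Qh = 7.3000 * 4.0130 = 29.2949 kW

COP = 7.3000, Qh = 29.2949 kW


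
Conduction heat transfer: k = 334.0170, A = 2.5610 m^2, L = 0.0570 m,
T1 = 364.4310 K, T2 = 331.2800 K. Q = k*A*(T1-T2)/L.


dT = 33.1510 K
Q = 334.0170 * 2.5610 * 33.1510 / 0.0570 = 497507.8381 W

497507.8381 W


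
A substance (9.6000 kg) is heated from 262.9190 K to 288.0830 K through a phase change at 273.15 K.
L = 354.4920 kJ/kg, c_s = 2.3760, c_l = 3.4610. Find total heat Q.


Q1 (sensible, solid) = 9.6000 * 2.3760 * 10.2310 = 233.3650 kJ
Q2 (latent) = 9.6000 * 354.4920 = 3403.1232 kJ
Q3 (sensible, liquid) = 9.6000 * 3.4610 * 14.9330 = 496.1579 kJ
Q_total = 4132.6461 kJ

4132.6461 kJ


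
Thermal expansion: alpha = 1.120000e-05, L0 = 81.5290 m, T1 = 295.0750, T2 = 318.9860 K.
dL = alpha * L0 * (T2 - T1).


dT = 23.9110 K
dL = 1.120000e-05 * 81.5290 * 23.9110 = 0.021834 m
L_final = 81.550834 m

dL = 0.021834 m


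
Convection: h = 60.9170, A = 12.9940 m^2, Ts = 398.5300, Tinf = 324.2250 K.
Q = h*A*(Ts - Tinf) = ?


dT = 74.3050 K
Q = 60.9170 * 12.9940 * 74.3050 = 58816.5313 W

58816.5313 W


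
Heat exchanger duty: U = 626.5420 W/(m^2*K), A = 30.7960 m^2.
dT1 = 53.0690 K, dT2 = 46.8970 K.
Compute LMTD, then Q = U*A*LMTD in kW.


LMTD = 49.9194 K
Q = 626.5420 * 30.7960 * 49.9194 = 963194.6666 W = 963.1947 kW

963.1947 kW


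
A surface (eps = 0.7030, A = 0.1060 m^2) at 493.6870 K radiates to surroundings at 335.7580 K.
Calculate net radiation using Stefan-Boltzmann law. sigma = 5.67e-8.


T^4 = 5.9403e+10
Tsurr^4 = 1.2709e+10
Q = 0.7030 * 5.67e-8 * 0.1060 * 4.6694e+10 = 197.2899 W

197.2899 W


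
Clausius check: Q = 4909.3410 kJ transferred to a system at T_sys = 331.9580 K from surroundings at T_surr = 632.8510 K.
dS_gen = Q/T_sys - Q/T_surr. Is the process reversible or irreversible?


dS_sys = 4909.3410/331.9580 = 14.7890 kJ/K
dS_surr = -4909.3410/632.8510 = -7.7575 kJ/K
dS_gen = 14.7890 - 7.7575 = 7.0315 kJ/K (irreversible)

dS_gen = 7.0315 kJ/K, irreversible


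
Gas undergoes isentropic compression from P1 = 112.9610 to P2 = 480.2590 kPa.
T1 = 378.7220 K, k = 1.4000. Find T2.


(k-1)/k = 0.2857
(P2/P1)^exp = 1.5121
T2 = 378.7220 * 1.5121 = 572.6713 K

572.6713 K


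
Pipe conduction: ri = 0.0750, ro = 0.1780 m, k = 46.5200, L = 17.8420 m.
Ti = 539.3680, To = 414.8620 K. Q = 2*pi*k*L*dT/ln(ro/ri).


dT = 124.5060 K
ln(ro/ri) = 0.8643
Q = 2*pi*46.5200*17.8420*124.5060 / 0.8643 = 751261.5642 W

751261.5642 W


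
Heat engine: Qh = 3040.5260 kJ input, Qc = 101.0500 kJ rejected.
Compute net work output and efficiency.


W = 3040.5260 - 101.0500 = 2939.4760 kJ
eta = 2939.4760 / 3040.5260 = 0.9668 = 96.6766%

W = 2939.4760 kJ, eta = 96.6766%


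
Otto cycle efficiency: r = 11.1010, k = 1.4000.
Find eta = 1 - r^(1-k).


r^(k-1) = 2.6191
eta = 1 - 1/2.6191 = 0.6182 = 61.8183%

61.8183%


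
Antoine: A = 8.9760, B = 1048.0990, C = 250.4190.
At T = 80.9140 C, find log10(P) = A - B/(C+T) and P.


C+T = 331.3330
B/(C+T) = 3.1633
log10(P) = 8.9760 - 3.1633 = 5.8127
P = 10^5.8127 = 649710.9072 mmHg

649710.9072 mmHg


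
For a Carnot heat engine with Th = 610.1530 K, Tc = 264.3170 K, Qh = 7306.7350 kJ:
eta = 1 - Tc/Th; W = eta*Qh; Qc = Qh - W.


eta = 1 - 264.3170/610.1530 = 0.5668
W = 0.5668 * 7306.7350 = 4141.4727 kJ
Qc = 7306.7350 - 4141.4727 = 3165.2623 kJ

eta = 56.6802%, W = 4141.4727 kJ, Qc = 3165.2623 kJ


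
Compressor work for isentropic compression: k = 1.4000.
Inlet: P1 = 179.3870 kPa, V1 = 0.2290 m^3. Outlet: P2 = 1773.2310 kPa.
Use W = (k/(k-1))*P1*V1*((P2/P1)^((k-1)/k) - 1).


(k-1)/k = 0.2857
(P2/P1)^exp = 1.9243
W = 3.5000 * 179.3870 * 0.2290 * (1.9243 - 1) = 132.8982 kJ

132.8982 kJ


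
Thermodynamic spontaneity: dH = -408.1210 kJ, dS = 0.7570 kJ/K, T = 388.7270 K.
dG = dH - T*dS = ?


T*dS = 388.7270 * 0.7570 = 294.2663 kJ
dG = -408.1210 - 294.2663 = -702.3873 kJ (spontaneous)

dG = -702.3873 kJ, spontaneous


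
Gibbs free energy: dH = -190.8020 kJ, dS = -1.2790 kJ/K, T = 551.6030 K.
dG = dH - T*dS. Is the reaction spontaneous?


T*dS = 551.6030 * -1.2790 = -705.5002 kJ
dG = -190.8020 + 705.5002 = 514.6982 kJ (non-spontaneous)

dG = 514.6982 kJ, non-spontaneous


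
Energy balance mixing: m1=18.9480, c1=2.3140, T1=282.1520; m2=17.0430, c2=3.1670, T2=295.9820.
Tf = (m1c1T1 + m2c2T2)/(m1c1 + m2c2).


num = 28346.8261
den = 97.8209
Tf = 289.7831 K

289.7831 K


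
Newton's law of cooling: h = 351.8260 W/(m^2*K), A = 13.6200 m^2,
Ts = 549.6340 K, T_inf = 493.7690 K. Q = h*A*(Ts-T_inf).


dT = 55.8650 K
Q = 351.8260 * 13.6200 * 55.8650 = 267697.8243 W

267697.8243 W


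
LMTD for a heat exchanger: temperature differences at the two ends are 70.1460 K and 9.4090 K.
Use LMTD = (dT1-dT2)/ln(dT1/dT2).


dT1/dT2 = 7.4552
ln(dT1/dT2) = 2.0089
LMTD = 60.7370 / 2.0089 = 30.2338 K

30.2338 K


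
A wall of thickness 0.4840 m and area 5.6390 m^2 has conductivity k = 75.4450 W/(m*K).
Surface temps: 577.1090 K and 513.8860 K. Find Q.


dT = 63.2230 K
Q = 75.4450 * 5.6390 * 63.2230 / 0.4840 = 55572.8021 W

55572.8021 W


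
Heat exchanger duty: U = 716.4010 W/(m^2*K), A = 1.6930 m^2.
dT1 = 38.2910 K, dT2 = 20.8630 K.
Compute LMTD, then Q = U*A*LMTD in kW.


LMTD = 28.7005 K
Q = 716.4010 * 1.6930 * 28.7005 = 34809.8393 W = 34.8098 kW

34.8098 kW


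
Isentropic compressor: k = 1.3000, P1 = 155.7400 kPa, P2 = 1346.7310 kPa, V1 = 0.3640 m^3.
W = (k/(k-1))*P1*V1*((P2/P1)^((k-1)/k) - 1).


(k-1)/k = 0.2308
(P2/P1)^exp = 1.6451
W = 4.3333 * 155.7400 * 0.3640 * (1.6451 - 1) = 158.4815 kJ

158.4815 kJ


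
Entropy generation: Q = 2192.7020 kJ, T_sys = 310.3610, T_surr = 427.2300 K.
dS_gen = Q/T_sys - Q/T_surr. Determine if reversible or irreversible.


dS_sys = 2192.7020/310.3610 = 7.0650 kJ/K
dS_surr = -2192.7020/427.2300 = -5.1324 kJ/K
dS_gen = 7.0650 - 5.1324 = 1.9326 kJ/K (irreversible)

dS_gen = 1.9326 kJ/K, irreversible


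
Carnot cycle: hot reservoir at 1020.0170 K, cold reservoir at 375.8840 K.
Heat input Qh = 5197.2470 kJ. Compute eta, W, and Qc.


eta = 1 - 375.8840/1020.0170 = 0.6315
W = 0.6315 * 5197.2470 = 3282.0221 kJ
Qc = 5197.2470 - 3282.0221 = 1915.2249 kJ

eta = 63.1492%, W = 3282.0221 kJ, Qc = 1915.2249 kJ


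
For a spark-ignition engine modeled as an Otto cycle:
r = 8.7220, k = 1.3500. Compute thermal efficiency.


r^(k-1) = 2.1341
eta = 1 - 1/2.1341 = 0.5314 = 53.1419%

53.1419%


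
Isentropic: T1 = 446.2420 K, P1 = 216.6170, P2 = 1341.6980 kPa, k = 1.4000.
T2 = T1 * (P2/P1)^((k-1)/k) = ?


(k-1)/k = 0.2857
(P2/P1)^exp = 1.6837
T2 = 446.2420 * 1.6837 = 751.3553 K

751.3553 K


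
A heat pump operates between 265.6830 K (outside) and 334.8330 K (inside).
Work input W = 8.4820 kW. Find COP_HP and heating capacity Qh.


COP = 334.8330 / 69.1500 = 4.8421
Qh = 4.8421 * 8.4820 = 41.0709 kW

COP = 4.8421, Qh = 41.0709 kW


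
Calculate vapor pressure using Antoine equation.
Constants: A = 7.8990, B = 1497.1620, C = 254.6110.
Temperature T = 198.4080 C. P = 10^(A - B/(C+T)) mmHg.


C+T = 453.0190
B/(C+T) = 3.3049
log10(P) = 7.8990 - 3.3049 = 4.5941
P = 10^4.5941 = 39277.6266 mmHg

39277.6266 mmHg


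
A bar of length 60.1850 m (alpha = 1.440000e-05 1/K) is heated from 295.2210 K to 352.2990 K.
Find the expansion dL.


dT = 57.0780 K
dL = 1.440000e-05 * 60.1850 * 57.0780 = 0.049467 m
L_final = 60.234467 m

dL = 0.049467 m


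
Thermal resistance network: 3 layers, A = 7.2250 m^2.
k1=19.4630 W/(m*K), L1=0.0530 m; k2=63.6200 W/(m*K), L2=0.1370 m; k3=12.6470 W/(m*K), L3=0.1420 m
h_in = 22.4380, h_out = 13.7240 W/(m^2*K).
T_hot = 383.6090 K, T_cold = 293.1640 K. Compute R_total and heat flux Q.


R_conv_in = 1/(22.4380*7.2250) = 0.0062
R_1 = 0.0530/(19.4630*7.2250) = 0.0004
R_2 = 0.1370/(63.6200*7.2250) = 0.0003
R_3 = 0.1420/(12.6470*7.2250) = 0.0016
R_conv_out = 1/(13.7240*7.2250) = 0.0101
R_total = 0.0185 K/W
Q = 90.4450 / 0.0185 = 4893.5212 W

R_total = 0.0185 K/W, Q = 4893.5212 W


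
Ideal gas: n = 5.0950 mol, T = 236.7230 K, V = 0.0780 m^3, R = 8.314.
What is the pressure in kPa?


P = nRT/V = 5.0950 * 8.314 * 236.7230 / 0.0780
= 10027.5460 / 0.0780 = 128558.2825 Pa = 128.5583 kPa

128.5583 kPa


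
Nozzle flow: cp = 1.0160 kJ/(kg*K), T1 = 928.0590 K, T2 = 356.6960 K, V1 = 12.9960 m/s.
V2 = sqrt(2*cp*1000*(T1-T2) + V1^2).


dT = 571.3630 K
2*cp*1000*dT = 1161009.6160
V1^2 = 168.8960
V2 = sqrt(1161178.5120) = 1077.5799 m/s

1077.5799 m/s


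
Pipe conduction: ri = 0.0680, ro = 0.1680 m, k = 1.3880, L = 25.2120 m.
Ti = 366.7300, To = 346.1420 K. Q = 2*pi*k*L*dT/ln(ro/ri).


dT = 20.5880 K
ln(ro/ri) = 0.9045
Q = 2*pi*1.3880*25.2120*20.5880 / 0.9045 = 5004.9900 W

5004.9900 W


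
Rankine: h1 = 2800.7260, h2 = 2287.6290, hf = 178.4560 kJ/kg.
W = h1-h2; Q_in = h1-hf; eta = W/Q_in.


W = 513.0970 kJ/kg
Q_in = 2622.2700 kJ/kg
eta = 0.1957 = 19.5669%

eta = 19.5669%


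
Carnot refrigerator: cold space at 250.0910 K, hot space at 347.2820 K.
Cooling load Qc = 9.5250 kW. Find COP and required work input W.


COP = 250.0910 / 97.1910 = 2.5732
W = 9.5250 / 2.5732 = 3.7016 kW

COP = 2.5732, W = 3.7016 kW


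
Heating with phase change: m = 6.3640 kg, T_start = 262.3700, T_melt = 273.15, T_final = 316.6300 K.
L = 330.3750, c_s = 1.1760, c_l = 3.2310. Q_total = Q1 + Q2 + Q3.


Q1 (sensible, solid) = 6.3640 * 1.1760 * 10.7800 = 80.6782 kJ
Q2 (latent) = 6.3640 * 330.3750 = 2102.5065 kJ
Q3 (sensible, liquid) = 6.3640 * 3.2310 * 43.4800 = 894.0394 kJ
Q_total = 3077.2241 kJ

3077.2241 kJ


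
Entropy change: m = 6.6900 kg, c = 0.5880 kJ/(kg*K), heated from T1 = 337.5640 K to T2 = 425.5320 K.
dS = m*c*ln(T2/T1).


T2/T1 = 1.2606
ln(T2/T1) = 0.2316
dS = 6.6900 * 0.5880 * 0.2316 = 0.9110 kJ/K

0.9110 kJ/K


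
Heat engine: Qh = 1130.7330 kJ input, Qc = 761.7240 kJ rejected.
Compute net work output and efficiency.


W = 1130.7330 - 761.7240 = 369.0090 kJ
eta = 369.0090 / 1130.7330 = 0.3263 = 32.6345%

W = 369.0090 kJ, eta = 32.6345%


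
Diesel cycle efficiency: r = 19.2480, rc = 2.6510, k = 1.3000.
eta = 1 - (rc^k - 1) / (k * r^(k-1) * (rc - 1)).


r^(k-1) = 2.4284
rc^k = 3.5517
eta = 0.5104 = 51.0426%

51.0426%


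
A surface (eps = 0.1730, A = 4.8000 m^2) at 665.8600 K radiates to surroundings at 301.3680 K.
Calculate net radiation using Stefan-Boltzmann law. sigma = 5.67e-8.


T^4 = 1.9658e+11
Tsurr^4 = 8.2488e+09
Q = 0.1730 * 5.67e-8 * 4.8000 * 1.8833e+11 = 8867.1654 W

8867.1654 W


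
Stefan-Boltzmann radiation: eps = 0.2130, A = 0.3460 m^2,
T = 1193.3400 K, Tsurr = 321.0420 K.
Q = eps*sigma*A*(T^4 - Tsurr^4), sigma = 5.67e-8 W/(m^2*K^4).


T^4 = 2.0279e+12
Tsurr^4 = 1.0623e+10
Q = 0.2130 * 5.67e-8 * 0.3460 * 2.0173e+12 = 8429.7483 W

8429.7483 W


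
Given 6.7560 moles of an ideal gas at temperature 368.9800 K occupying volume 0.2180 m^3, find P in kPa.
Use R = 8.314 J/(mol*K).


P = nRT/V = 6.7560 * 8.314 * 368.9800 / 0.2180
= 20725.3793 / 0.2180 = 95070.5473 Pa = 95.0705 kPa

95.0705 kPa


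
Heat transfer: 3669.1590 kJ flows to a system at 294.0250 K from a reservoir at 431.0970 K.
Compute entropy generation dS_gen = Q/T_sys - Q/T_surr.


dS_sys = 3669.1590/294.0250 = 12.4791 kJ/K
dS_surr = -3669.1590/431.0970 = -8.5112 kJ/K
dS_gen = 12.4791 - 8.5112 = 3.9679 kJ/K (irreversible)

dS_gen = 3.9679 kJ/K, irreversible


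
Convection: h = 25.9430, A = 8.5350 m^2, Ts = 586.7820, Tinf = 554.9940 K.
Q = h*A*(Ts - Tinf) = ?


dT = 31.7880 K
Q = 25.9430 * 8.5350 * 31.7880 = 7038.6104 W

7038.6104 W


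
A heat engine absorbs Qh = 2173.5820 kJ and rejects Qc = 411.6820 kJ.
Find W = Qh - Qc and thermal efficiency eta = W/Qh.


W = 2173.5820 - 411.6820 = 1761.9000 kJ
eta = 1761.9000 / 2173.5820 = 0.8106 = 81.0597%

W = 1761.9000 kJ, eta = 81.0597%


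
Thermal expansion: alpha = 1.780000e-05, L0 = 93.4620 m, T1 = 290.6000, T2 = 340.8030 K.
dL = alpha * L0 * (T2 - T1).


dT = 50.2030 K
dL = 1.780000e-05 * 93.4620 * 50.2030 = 0.083519 m
L_final = 93.545519 m

dL = 0.083519 m


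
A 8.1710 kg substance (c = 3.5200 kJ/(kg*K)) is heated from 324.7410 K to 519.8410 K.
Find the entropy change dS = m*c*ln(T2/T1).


T2/T1 = 1.6008
ln(T2/T1) = 0.4705
dS = 8.1710 * 3.5200 * 0.4705 = 13.5323 kJ/K

13.5323 kJ/K


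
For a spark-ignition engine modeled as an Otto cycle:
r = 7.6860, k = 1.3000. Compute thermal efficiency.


r^(k-1) = 1.8438
eta = 1 - 1/1.8438 = 0.4576 = 45.7637%

45.7637%


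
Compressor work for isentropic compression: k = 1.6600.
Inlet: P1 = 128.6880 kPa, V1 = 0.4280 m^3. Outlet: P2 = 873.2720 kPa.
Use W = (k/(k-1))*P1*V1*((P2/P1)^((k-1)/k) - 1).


(k-1)/k = 0.3976
(P2/P1)^exp = 2.1411
W = 2.5152 * 128.6880 * 0.4280 * (2.1411 - 1) = 158.0799 kJ

158.0799 kJ


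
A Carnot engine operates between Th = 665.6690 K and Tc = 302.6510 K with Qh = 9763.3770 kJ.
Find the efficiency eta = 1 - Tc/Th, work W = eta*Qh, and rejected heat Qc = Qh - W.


eta = 1 - 302.6510/665.6690 = 0.5453
W = 0.5453 * 9763.3770 = 5324.3903 kJ
Qc = 9763.3770 - 5324.3903 = 4438.9867 kJ

eta = 54.5343%, W = 5324.3903 kJ, Qc = 4438.9867 kJ


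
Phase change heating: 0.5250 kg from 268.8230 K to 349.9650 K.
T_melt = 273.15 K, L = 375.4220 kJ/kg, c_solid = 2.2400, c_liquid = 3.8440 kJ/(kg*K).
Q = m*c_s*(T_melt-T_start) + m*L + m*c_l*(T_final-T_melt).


Q1 (sensible, solid) = 0.5250 * 2.2400 * 4.3270 = 5.0886 kJ
Q2 (latent) = 0.5250 * 375.4220 = 197.0966 kJ
Q3 (sensible, liquid) = 0.5250 * 3.8440 * 76.8150 = 155.0204 kJ
Q_total = 357.2055 kJ

357.2055 kJ


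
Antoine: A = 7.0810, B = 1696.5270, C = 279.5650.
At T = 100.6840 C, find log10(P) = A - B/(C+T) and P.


C+T = 380.2490
B/(C+T) = 4.4616
log10(P) = 7.0810 - 4.4616 = 2.6194
P = 10^2.6194 = 416.2735 mmHg

416.2735 mmHg


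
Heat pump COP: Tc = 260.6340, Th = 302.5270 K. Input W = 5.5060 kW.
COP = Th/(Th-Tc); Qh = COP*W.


COP = 302.5270 / 41.8930 = 7.2214
Qh = 7.2214 * 5.5060 = 39.7611 kW

COP = 7.2214, Qh = 39.7611 kW


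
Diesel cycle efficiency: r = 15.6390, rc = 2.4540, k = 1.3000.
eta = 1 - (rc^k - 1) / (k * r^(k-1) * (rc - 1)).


r^(k-1) = 2.2817
rc^k = 3.2125
eta = 0.4870 = 48.7016%

48.7016%


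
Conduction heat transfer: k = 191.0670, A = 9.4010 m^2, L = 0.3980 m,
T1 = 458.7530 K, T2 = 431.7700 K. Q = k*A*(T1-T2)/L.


dT = 26.9830 K
Q = 191.0670 * 9.4010 * 26.9830 / 0.3980 = 121777.4564 W

121777.4564 W


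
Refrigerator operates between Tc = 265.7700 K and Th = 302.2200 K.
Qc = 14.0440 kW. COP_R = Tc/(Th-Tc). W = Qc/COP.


COP = 265.7700 / 36.4500 = 7.2914
W = 14.0440 / 7.2914 = 1.9261 kW

COP = 7.2914, W = 1.9261 kW


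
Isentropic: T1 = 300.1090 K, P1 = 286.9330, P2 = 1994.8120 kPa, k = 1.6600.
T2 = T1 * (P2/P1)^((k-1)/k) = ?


(k-1)/k = 0.3976
(P2/P1)^exp = 2.1618
T2 = 300.1090 * 2.1618 = 648.7814 K

648.7814 K


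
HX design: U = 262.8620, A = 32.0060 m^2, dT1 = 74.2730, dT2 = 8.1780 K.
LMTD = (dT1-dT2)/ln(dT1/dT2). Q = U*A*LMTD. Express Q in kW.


LMTD = 29.9574 K
Q = 262.8620 * 32.0060 * 29.9574 = 252036.4048 W = 252.0364 kW

252.0364 kW


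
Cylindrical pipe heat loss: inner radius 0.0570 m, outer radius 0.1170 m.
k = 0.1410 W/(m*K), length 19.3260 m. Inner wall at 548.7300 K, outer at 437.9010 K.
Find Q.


dT = 110.8290 K
ln(ro/ri) = 0.7191
Q = 2*pi*0.1410*19.3260*110.8290 / 0.7191 = 2638.7084 W

2638.7084 W


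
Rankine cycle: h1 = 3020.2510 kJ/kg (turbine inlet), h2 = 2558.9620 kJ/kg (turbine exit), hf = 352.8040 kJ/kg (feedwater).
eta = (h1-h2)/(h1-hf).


W = 461.2890 kJ/kg
Q_in = 2667.4470 kJ/kg
eta = 0.1729 = 17.2933%

eta = 17.2933%


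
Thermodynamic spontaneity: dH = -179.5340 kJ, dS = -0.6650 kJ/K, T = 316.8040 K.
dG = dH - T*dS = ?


T*dS = 316.8040 * -0.6650 = -210.6747 kJ
dG = -179.5340 + 210.6747 = 31.1407 kJ (non-spontaneous)

dG = 31.1407 kJ, non-spontaneous


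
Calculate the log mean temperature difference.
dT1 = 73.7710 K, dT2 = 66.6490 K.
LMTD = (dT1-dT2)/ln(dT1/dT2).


dT1/dT2 = 1.1069
ln(dT1/dT2) = 0.1015
LMTD = 7.1220 / 0.1015 = 70.1498 K

70.1498 K


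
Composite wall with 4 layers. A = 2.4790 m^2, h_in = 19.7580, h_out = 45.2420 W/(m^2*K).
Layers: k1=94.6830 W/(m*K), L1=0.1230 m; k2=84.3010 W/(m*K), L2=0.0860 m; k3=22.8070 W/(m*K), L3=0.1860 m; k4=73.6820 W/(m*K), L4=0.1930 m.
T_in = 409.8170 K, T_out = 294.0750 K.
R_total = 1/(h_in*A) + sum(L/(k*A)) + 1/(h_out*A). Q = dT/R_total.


R_conv_in = 1/(19.7580*2.4790) = 0.0204
R_1 = 0.1230/(94.6830*2.4790) = 0.0005
R_2 = 0.0860/(84.3010*2.4790) = 0.0004
R_3 = 0.1860/(22.8070*2.4790) = 0.0033
R_4 = 0.1930/(73.6820*2.4790) = 0.0011
R_conv_out = 1/(45.2420*2.4790) = 0.0089
R_total = 0.0346 K/W
Q = 115.7420 / 0.0346 = 3343.7276 W

R_total = 0.0346 K/W, Q = 3343.7276 W


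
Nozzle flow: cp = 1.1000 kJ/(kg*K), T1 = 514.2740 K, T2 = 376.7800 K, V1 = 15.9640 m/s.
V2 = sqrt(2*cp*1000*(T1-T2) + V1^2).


dT = 137.4940 K
2*cp*1000*dT = 302486.8000
V1^2 = 254.8493
V2 = sqrt(302741.6493) = 550.2196 m/s

550.2196 m/s


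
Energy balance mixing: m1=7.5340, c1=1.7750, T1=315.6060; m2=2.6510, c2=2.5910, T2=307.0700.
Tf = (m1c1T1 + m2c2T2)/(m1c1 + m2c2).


num = 6329.7360
den = 20.2416
Tf = 312.7094 K

312.7094 K


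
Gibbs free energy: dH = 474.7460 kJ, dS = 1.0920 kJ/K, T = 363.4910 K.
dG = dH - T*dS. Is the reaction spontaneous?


T*dS = 363.4910 * 1.0920 = 396.9322 kJ
dG = 474.7460 - 396.9322 = 77.8138 kJ (non-spontaneous)

dG = 77.8138 kJ, non-spontaneous


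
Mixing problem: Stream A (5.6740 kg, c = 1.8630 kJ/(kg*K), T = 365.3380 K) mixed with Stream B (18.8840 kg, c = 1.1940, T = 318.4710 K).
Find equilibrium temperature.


num = 11042.5881
den = 33.1182
Tf = 333.4300 K

333.4300 K
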